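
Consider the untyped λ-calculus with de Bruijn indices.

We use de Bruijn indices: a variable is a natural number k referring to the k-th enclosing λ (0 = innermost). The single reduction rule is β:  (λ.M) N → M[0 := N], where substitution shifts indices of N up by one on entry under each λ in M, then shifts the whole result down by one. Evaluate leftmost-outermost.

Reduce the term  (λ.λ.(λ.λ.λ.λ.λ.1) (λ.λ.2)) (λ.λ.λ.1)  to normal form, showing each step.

  start: (λ.λ.(λ.λ.λ.λ.λ.1) (λ.λ.2)) (λ.λ.λ.1)
  step 1: λ.(λ.λ.λ.λ.λ.1) (λ.λ.2)
  step 2: λ.λ.λ.λ.λ.1

Answer: normal form = λ.λ.λ.λ.λ.1  (in 2 steps)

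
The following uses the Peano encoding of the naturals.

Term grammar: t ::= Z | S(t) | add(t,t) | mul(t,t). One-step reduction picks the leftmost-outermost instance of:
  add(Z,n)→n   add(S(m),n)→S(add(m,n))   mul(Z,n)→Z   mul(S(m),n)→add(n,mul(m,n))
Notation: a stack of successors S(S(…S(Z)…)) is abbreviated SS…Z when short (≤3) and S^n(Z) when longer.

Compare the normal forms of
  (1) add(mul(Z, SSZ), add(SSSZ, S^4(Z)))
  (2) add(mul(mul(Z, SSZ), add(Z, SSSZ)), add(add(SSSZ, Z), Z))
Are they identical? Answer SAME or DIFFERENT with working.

Term A:
  start: add(mul(Z, SSZ), add(SSSZ, S^4(Z)))
  →1  add(Z, add(SSSZ, S^4(Z)))
  →2  add(SSSZ, S^4(Z))
  →3  S(add(SSZ, S^4(Z)))
  →4  S(S(add(SZ, S^4(Z))))
  →5  S(S(S(add(Z, S^4(Z)))))
  →6  S^7(Z)

Term B:
  start: add(mul(mul(Z, SSZ), add(Z, SSSZ)), add(add(SSSZ, Z), Z))
  →1  add(mul(Z, add(Z, SSSZ)), add(add(SSSZ, Z), Z))
  →2  add(Z, add(add(SSSZ, Z), Z))
  →3  add(add(SSSZ, Z), Z)
  →4  add(S(add(SSZ, Z)), Z)
  →5  S(add(add(SSZ, Z), Z))
  →6  S(add(S(add(SZ, Z)), Z))
  →7  S(S(add(add(SZ, Z), Z)))
  →8  S(S(add(S(add(Z, Z)), Z)))
  →9  S(S(S(add(add(Z, Z), Z))))
  →10  S(S(S(add(Z, Z))))
  →11  SSSZ

Answer: DIFFERENT — A ⇓ S^7(Z), B ⇓ SSSZ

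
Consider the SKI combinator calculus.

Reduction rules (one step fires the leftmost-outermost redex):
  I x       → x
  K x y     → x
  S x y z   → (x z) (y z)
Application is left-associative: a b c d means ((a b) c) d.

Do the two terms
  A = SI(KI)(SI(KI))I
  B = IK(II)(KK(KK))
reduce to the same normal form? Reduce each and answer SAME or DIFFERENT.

Term A:
  start: SI(KI)(SI(KI))I
  step 1: I(SI(KI))(KI(SI(KI)))I
  step 2: SI(KI)(KI(SI(KI)))I
  step 3: I(KI(SI(KI)))(KI(KI(SI(KI))))I
  step 4: KI(SI(KI))(KI(KI(SI(KI))))I
  step 5: I(KI(KI(SI(KI))))I
  step 6: KI(KI(SI(KI)))I
  step 7: II
  step 8: I

Term B:
  start: IK(II)(KK(KK))
  step 1: K(II)(KK(KK))
  step 2: II
  step 3: I

Answer: SAME — A ⇓ I, B ⇓ I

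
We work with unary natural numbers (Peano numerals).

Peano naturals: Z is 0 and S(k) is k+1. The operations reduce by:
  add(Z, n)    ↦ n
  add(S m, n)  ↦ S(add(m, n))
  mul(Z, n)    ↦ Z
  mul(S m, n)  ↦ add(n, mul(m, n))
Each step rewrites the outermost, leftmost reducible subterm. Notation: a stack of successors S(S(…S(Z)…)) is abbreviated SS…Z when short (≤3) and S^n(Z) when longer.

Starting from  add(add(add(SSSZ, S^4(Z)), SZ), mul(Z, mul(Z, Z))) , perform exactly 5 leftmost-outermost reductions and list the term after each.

Answer: after 5 steps: S(add(S(add(add(SZ, S^4(Z)), SZ)), mul(Z, mul(Z, Z))))

Reduction:
  start: add(add(add(SSSZ, S^4(Z)), SZ), mul(Z, mul(Z, Z)))
  [1] add(add(S(add(SSZ, S^4(Z))), SZ), mul(Z, mul(Z, Z)))
  [2] add(S(add(add(SSZ, S^4(Z)), SZ)), mul(Z, mul(Z, Z)))
  [3] S(add(add(add(SSZ, S^4(Z)), SZ), mul(Z, mul(Z, Z))))
  [4] S(add(add(S(add(SZ, S^4(Z))), SZ), mul(Z, mul(Z, Z))))
  [5] S(add(S(add(add(SZ, S^4(Z)), SZ)), mul(Z, mul(Z, Z))))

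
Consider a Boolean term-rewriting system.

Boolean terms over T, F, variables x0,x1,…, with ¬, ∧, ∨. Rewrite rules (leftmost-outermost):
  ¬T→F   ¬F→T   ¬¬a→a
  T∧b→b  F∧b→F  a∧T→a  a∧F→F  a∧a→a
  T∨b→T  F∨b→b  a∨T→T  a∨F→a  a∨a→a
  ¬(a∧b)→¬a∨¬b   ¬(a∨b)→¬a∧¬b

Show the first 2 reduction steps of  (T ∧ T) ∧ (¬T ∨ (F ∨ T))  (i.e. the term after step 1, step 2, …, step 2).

Answer: after 2 steps: ¬T ∨ (F ∨ T)

Derivation:
  start: (T ∧ T) ∧ (¬T ∨ (F ∨ T))
  [1] T ∧ (¬T ∨ (F ∨ T))
  [2] ¬T ∨ (F ∨ T)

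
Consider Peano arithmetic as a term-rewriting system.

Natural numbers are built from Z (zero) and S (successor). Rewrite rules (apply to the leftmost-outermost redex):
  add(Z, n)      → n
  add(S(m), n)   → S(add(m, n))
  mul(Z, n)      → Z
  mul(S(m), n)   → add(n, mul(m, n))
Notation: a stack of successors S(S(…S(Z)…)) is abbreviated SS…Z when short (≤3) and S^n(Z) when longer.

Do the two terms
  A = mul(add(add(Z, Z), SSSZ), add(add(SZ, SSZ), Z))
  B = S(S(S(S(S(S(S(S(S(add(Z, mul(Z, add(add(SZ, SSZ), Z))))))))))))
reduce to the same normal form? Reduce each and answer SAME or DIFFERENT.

Term A:
  start: mul(add(add(Z, Z), SSSZ), add(add(SZ, SSZ), Z))
  [1] mul(add(Z, SSSZ), add(add(SZ, SSZ), Z))
  [2] mul(SSSZ, add(add(SZ, SSZ), Z))
  [3] add(add(add(SZ, SSZ), Z), mul(SSZ, add(add(SZ, SSZ), Z)))
  [4] add(add(S(add(Z, SSZ)), Z), mul(SSZ, add(add(SZ, SSZ), Z)))
  [5] add(S(add(add(Z, SSZ), Z)), mul(SSZ, add(add(SZ, SSZ), Z)))
  [6] S(add(add(add(Z, SSZ), Z), mul(SSZ, add(add(SZ, SSZ), Z))))
  [7] S(add(add(SSZ, Z), mul(SSZ, add(add(SZ, SSZ), Z))))
  [8] S(add(S(add(SZ, Z)), mul(SSZ, add(add(SZ, SSZ), Z))))
  [9] S(S(add(add(SZ, Z), mul(SSZ, add(add(SZ, SSZ), Z)))))
  [10] S(S(add(S(add(Z, Z)), mul(SSZ, add(add(SZ, SSZ), Z)))))
  [11] S(S(S(add(add(Z, Z), mul(SSZ, add(add(SZ, SSZ), Z))))))
  [12] S(S(S(add(Z, mul(SSZ, add(add(SZ, SSZ), Z))))))
  [13] S(S(S(mul(SSZ, add(add(SZ, SSZ), Z)))))
  [14] S(S(S(add(add(add(SZ, SSZ), Z), mul(SZ, add(add(SZ, SSZ), Z))))))
  [15] S(S(S(add(add(S(add(Z, SSZ)), Z), mul(SZ, add(add(SZ, SSZ), Z))))))
  [16] S(S(S(add(S(add(add(Z, SSZ), Z)), mul(SZ, add(add(SZ, SSZ), Z))))))
  [17] S(S(S(S(add(add(add(Z, SSZ), Z), mul(SZ, add(add(SZ, SSZ), Z)))))))
  [18] S(S(S(S(add(add(SSZ, Z), mul(SZ, add(add(SZ, SSZ), Z)))))))
  [19] S(S(S(S(add(S(add(SZ, Z)), mul(SZ, add(add(SZ, SSZ), Z)))))))
  [20] S(S(S(S(S(add(add(SZ, Z), mul(SZ, add(add(SZ, SSZ), Z))))))))
  [21] S(S(S(S(S(add(S(add(Z, Z)), mul(SZ, add(add(SZ, SSZ), Z))))))))
  [22] S(S(S(S(S(S(add(add(Z, Z), mul(SZ, add(add(SZ, SSZ), Z)))))))))
  [23] S(S(S(S(S(S(add(Z, mul(SZ, add(add(SZ, SSZ), Z)))))))))
  [24] S(S(S(S(S(S(mul(SZ, add(add(SZ, SSZ), Z))))))))
  [25] S(S(S(S(S(S(add(add(add(SZ, SSZ), Z), mul(Z, add(add(SZ, SSZ), Z)))))))))
  [26] S(S(S(S(S(S(add(add(S(add(Z, SSZ)), Z), mul(Z, add(add(SZ, SSZ), Z)))))))))
  [27] S(S(S(S(S(S(add(S(add(add(Z, SSZ), Z)), mul(Z, add(add(SZ, SSZ), Z)))))))))
  [28] S(S(S(S(S(S(S(add(add(add(Z, SSZ), Z), mul(Z, add(add(SZ, SSZ), Z))))))))))
  [29] S(S(S(S(S(S(S(add(add(SSZ, Z), mul(Z, add(add(SZ, SSZ), Z))))))))))
  [30] S(S(S(S(S(S(S(add(S(add(SZ, Z)), mul(Z, add(add(SZ, SSZ), Z))))))))))
  [31] S(S(S(S(S(S(S(S(add(add(SZ, Z), mul(Z, add(add(SZ, SSZ), Z)))))))))))
  [32] S(S(S(S(S(S(S(S(add(S(add(Z, Z)), mul(Z, add(add(SZ, SSZ), Z)))))))))))
  [33] S(S(S(S(S(S(S(S(S(add(add(Z, Z), mul(Z, add(add(SZ, SSZ), Z))))))))))))
  [34] S(S(S(S(S(S(S(S(S(add(Z, mul(Z, add(add(SZ, SSZ), Z))))))))))))
  [35] S(S(S(S(S(S(S(S(S(mul(Z, add(add(SZ, SSZ), Z)))))))))))
  [36] S^9(Z)

Term B:
  start: S(S(S(S(S(S(S(S(S(add(Z, mul(Z, add(add(SZ, SSZ), Z))))))))))))
  [1] S(S(S(S(S(S(S(S(S(mul(Z, add(add(SZ, SSZ), Z)))))))))))
  [2] S^9(Z)

Answer: SAME — A ⇓ S^9(Z), B ⇓ S^9(Z)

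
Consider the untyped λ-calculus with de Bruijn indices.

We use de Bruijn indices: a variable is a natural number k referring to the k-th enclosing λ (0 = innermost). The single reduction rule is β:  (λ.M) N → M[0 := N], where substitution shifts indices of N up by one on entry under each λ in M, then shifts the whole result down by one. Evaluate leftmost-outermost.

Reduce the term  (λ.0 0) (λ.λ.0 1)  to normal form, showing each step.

Answer: normal form = λ.0 (λ.λ.0 1)  (in 2 steps)

Reduction:
  start: (λ.0 0) (λ.λ.0 1)
  [1] (λ.λ.0 1) (λ.λ.0 1)
  [2] λ.0 (λ.λ.0 1)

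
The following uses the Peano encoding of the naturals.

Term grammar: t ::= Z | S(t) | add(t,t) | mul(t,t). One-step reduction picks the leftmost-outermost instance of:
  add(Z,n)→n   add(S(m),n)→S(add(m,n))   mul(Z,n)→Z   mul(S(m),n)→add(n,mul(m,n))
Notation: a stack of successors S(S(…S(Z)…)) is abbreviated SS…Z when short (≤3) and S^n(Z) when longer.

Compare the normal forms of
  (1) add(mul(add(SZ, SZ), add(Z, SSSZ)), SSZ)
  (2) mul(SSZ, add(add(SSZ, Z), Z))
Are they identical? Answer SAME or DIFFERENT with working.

Answer: DIFFERENT — A ⇓ S^8(Z), B ⇓ S^4(Z)

Reduction:
Term A:
  start: add(mul(add(SZ, SZ), add(Z, SSSZ)), SSZ)
  →1  add(mul(S(add(Z, SZ)), add(Z, SSSZ)), SSZ)
  →2  add(add(add(Z, SSSZ), mul(add(Z, SZ), add(Z, SSSZ))), SSZ)
  →3  add(add(SSSZ, mul(add(Z, SZ), add(Z, SSSZ))), SSZ)
  →4  add(S(add(SSZ, mul(add(Z, SZ), add(Z, SSSZ)))), SSZ)
  →5  S(add(add(SSZ, mul(add(Z, SZ), add(Z, SSSZ))), SSZ))
  →6  S(add(S(add(SZ, mul(add(Z, SZ), add(Z, SSSZ)))), SSZ))
  →7  S(S(add(add(SZ, mul(add(Z, SZ), add(Z, SSSZ))), SSZ)))
  →8  S(S(add(S(add(Z, mul(add(Z, SZ), add(Z, SSSZ)))), SSZ)))
  →9  S(S(S(add(add(Z, mul(add(Z, SZ), add(Z, SSSZ))), SSZ))))
  →10  S(S(S(add(mul(add(Z, SZ), add(Z, SSSZ)), SSZ))))
  →11  S(S(S(add(mul(SZ, add(Z, SSSZ)), SSZ))))
  →12  S(S(S(add(add(add(Z, SSSZ), mul(Z, add(Z, SSSZ))), SSZ))))
  →13  S(S(S(add(add(SSSZ, mul(Z, add(Z, SSSZ))), SSZ))))
  →14  S(S(S(add(S(add(SSZ, mul(Z, add(Z, SSSZ)))), SSZ))))
  →15  S(S(S(S(add(add(SSZ, mul(Z, add(Z, SSSZ))), SSZ)))))
  →16  S(S(S(S(add(S(add(SZ, mul(Z, add(Z, SSSZ)))), SSZ)))))
  →17  S(S(S(S(S(add(add(SZ, mul(Z, add(Z, SSSZ))), SSZ))))))
  →18  S(S(S(S(S(add(S(add(Z, mul(Z, add(Z, SSSZ)))), SSZ))))))
  →19  S(S(S(S(S(S(add(add(Z, mul(Z, add(Z, SSSZ))), SSZ)))))))
  →20  S(S(S(S(S(S(add(mul(Z, add(Z, SSSZ)), SSZ)))))))
  →21  S(S(S(S(S(S(add(Z, SSZ)))))))
  →22  S^8(Z)

Term B:
  start: mul(SSZ, add(add(SSZ, Z), Z))
  →1  add(add(add(SSZ, Z), Z), mul(SZ, add(add(SSZ, Z), Z)))
  →2  add(add(S(add(SZ, Z)), Z), mul(SZ, add(add(SSZ, Z), Z)))
  →3  add(S(add(add(SZ, Z), Z)), mul(SZ, add(add(SSZ, Z), Z)))
  →4  S(add(add(add(SZ, Z), Z), mul(SZ, add(add(SSZ, Z), Z))))
  →5  S(add(add(S(add(Z, Z)), Z), mul(SZ, add(add(SSZ, Z), Z))))
  →6  S(add(S(add(add(Z, Z), Z)), mul(SZ, add(add(SSZ, Z), Z))))
  →7  S(S(add(add(add(Z, Z), Z), mul(SZ, add(add(SSZ, Z), Z)))))
  →8  S(S(add(add(Z, Z), mul(SZ, add(add(SSZ, Z), Z)))))
  →9  S(S(add(Z, mul(SZ, add(add(SSZ, Z), Z)))))
  →10  S(S(mul(SZ, add(add(SSZ, Z), Z))))
  →11  S(S(add(add(add(SSZ, Z), Z), mul(Z, add(add(SSZ, Z), Z)))))
  →12  S(S(add(add(S(add(SZ, Z)), Z), mul(Z, add(add(SSZ, Z), Z)))))
  →13  S(S(add(S(add(add(SZ, Z), Z)), mul(Z, add(add(SSZ, Z), Z)))))
  →14  S(S(S(add(add(add(SZ, Z), Z), mul(Z, add(add(SSZ, Z), Z))))))
  →15  S(S(S(add(add(S(add(Z, Z)), Z), mul(Z, add(add(SSZ, Z), Z))))))
  →16  S(S(S(add(S(add(add(Z, Z), Z)), mul(Z, add(add(SSZ, Z), Z))))))
  →17  S(S(S(S(add(add(add(Z, Z), Z), mul(Z, add(add(SSZ, Z), Z)))))))
  →18  S(S(S(S(add(add(Z, Z), mul(Z, add(add(SSZ, Z), Z)))))))
  →19  S(S(S(S(add(Z, mul(Z, add(add(SSZ, Z), Z)))))))
  →20  S(S(S(S(mul(Z, add(add(SSZ, Z), Z))))))
  →21  S^4(Z)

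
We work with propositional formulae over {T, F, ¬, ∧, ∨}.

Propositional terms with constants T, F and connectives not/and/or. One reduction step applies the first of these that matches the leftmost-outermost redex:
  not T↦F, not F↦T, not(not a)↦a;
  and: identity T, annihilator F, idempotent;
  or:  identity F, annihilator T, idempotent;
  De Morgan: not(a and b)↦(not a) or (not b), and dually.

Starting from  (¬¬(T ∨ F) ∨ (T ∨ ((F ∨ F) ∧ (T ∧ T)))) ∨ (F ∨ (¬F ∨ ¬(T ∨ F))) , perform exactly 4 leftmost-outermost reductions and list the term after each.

  start: (¬¬(T ∨ F) ∨ (T ∨ ((F ∨ F) ∧ (T ∧ T)))) ∨ (F ∨ (¬F ∨ ¬(T ∨ F)))
  [1] ((T ∨ F) ∨ (T ∨ ((F ∨ F) ∧ (T ∧ T)))) ∨ (F ∨ (¬F ∨ ¬(T ∨ F)))
  [2] (T ∨ (T ∨ ((F ∨ F) ∧ (T ∧ T)))) ∨ (F ∨ (¬F ∨ ¬(T ∨ F)))
  [3] T ∨ (F ∨ (¬F ∨ ¬(T ∨ F)))
  [4] T

Answer: after 4 steps: T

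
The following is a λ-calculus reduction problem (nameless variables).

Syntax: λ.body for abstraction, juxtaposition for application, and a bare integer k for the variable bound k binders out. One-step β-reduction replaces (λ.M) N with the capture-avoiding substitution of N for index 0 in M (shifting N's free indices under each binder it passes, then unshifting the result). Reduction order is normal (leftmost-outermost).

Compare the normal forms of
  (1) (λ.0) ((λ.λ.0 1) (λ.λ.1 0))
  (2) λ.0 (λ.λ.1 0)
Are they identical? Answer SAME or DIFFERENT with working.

Answer: SAME — A ⇓ λ.0 (λ.λ.1 0), B ⇓ λ.0 (λ.λ.1 0)

Derivation:
Term A:
  start: (λ.0) ((λ.λ.0 1) (λ.λ.1 0))
  [1] (λ.λ.0 1) (λ.λ.1 0)
  [2] λ.0 (λ.λ.1 0)

Term B:
  start: λ.0 (λ.λ.1 0)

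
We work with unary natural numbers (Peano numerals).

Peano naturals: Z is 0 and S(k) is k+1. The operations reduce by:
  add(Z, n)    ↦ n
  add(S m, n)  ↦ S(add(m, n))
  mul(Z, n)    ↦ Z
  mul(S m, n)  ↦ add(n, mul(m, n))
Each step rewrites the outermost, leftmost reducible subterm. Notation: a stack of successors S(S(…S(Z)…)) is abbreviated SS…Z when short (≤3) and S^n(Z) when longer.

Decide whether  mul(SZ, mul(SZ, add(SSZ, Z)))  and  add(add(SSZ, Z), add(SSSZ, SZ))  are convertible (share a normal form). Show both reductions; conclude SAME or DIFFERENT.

Term A:
  start: mul(SZ, mul(SZ, add(SSZ, Z)))
  step 1: add(mul(SZ, add(SSZ, Z)), mul(Z, mul(SZ, add(SSZ, Z))))
  step 2: add(add(add(SSZ, Z), mul(Z, add(SSZ, Z))), mul(Z, mul(SZ, add(SSZ, Z))))
  step 3: add(add(S(add(SZ, Z)), mul(Z, add(SSZ, Z))), mul(Z, mul(SZ, add(SSZ, Z))))
  step 4: add(S(add(add(SZ, Z), mul(Z, add(SSZ, Z)))), mul(Z, mul(SZ, add(SSZ, Z))))
  step 5: S(add(add(add(SZ, Z), mul(Z, add(SSZ, Z))), mul(Z, mul(SZ, add(SSZ, Z)))))
  step 6: S(add(add(S(add(Z, Z)), mul(Z, add(SSZ, Z))), mul(Z, mul(SZ, add(SSZ, Z)))))
  step 7: S(add(S(add(add(Z, Z), mul(Z, add(SSZ, Z)))), mul(Z, mul(SZ, add(SSZ, Z)))))
  step 8: S(S(add(add(add(Z, Z), mul(Z, add(SSZ, Z))), mul(Z, mul(SZ, add(SSZ, Z))))))
  step 9: S(S(add(add(Z, mul(Z, add(SSZ, Z))), mul(Z, mul(SZ, add(SSZ, Z))))))
  step 10: S(S(add(mul(Z, add(SSZ, Z)), mul(Z, mul(SZ, add(SSZ, Z))))))
  step 11: S(S(add(Z, mul(Z, mul(SZ, add(SSZ, Z))))))
  step 12: S(S(mul(Z, mul(SZ, add(SSZ, Z)))))
  step 13: SSZ

Term B:
  start: add(add(SSZ, Z), add(SSSZ, SZ))
  step 1: add(S(add(SZ, Z)), add(SSSZ, SZ))
  step 2: S(add(add(SZ, Z), add(SSSZ, SZ)))
  step 3: S(add(S(add(Z, Z)), add(SSSZ, SZ)))
  step 4: S(S(add(add(Z, Z), add(SSSZ, SZ))))
  step 5: S(S(add(Z, add(SSSZ, SZ))))
  step 6: S(S(add(SSSZ, SZ)))
  step 7: S(S(S(add(SSZ, SZ))))
  step 8: S(S(S(S(add(SZ, SZ)))))
  step 9: S(S(S(S(S(add(Z, SZ))))))
  step 10: S^6(Z)

Answer: DIFFERENT — A ⇓ SSZ, B ⇓ S^6(Z)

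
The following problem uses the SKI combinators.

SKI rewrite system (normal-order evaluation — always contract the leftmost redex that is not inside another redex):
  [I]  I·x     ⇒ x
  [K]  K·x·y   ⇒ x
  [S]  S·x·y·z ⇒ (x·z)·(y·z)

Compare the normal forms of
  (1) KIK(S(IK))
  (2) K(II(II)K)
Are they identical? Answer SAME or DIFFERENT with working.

Term A:
  start: KIK(S(IK))
  →1  I(S(IK))
  →2  S(IK)
  →3  SK

Term B:
  start: K(II(II)K)
  →1  K(I(II)K)
  →2  K(IIK)
  →3  K(IK)
  →4  KK

Answer: DIFFERENT — A ⇓ SK, B ⇓ KK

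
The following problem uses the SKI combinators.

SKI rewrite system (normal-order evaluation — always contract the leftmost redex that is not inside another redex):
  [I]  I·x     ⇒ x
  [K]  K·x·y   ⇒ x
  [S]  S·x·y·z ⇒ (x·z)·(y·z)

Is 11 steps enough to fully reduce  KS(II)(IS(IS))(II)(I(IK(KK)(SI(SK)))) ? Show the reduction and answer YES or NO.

  start: KS(II)(IS(IS))(II)(I(IK(KK)(SI(SK))))
  →1  S(IS(IS))(II)(I(IK(KK)(SI(SK))))
  →2  IS(IS)(I(IK(KK)(SI(SK))))(II(I(IK(KK)(SI(SK)))))
  →3  S(IS)(I(IK(KK)(SI(SK))))(II(I(IK(KK)(SI(SK)))))
  →4  IS(II(I(IK(KK)(SI(SK)))))(I(IK(KK)(SI(SK)))(II(I(IK(KK)(SI(SK))))))
  →5  S(II(I(IK(KK)(SI(SK)))))(I(IK(KK)(SI(SK)))(II(I(IK(KK)(SI(SK))))))
  →6  S(I(I(IK(KK)(SI(SK)))))(I(IK(KK)(SI(SK)))(II(I(IK(KK)(SI(SK))))))
  →7  S(I(IK(KK)(SI(SK))))(I(IK(KK)(SI(SK)))(II(I(IK(KK)(SI(SK))))))
  →8  S(IK(KK)(SI(SK)))(I(IK(KK)(SI(SK)))(II(I(IK(KK)(SI(SK))))))
  →9  S(K(KK)(SI(SK)))(I(IK(KK)(SI(SK)))(II(I(IK(KK)(SI(SK))))))
  →10  S(KK)(I(IK(KK)(SI(SK)))(II(I(IK(KK)(SI(SK))))))
  →11  S(KK)(IK(KK)(SI(SK))(II(I(IK(KK)(SI(SK))))))

Answer: NO — after 11 steps the term is S(KK)(IK(KK)(SI(SK))(II(I(IK(KK)(SI(SK)))))), not yet normal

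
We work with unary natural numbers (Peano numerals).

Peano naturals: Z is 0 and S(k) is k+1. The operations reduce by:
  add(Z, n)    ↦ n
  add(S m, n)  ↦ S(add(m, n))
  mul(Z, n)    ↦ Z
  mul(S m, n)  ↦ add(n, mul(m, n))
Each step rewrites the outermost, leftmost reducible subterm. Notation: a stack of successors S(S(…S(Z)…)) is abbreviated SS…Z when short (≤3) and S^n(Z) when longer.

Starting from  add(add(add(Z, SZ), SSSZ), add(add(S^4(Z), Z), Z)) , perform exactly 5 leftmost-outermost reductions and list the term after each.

  start: add(add(add(Z, SZ), SSSZ), add(add(S^4(Z), Z), Z))
  →1  add(add(SZ, SSSZ), add(add(S^4(Z), Z), Z))
  →2  add(S(add(Z, SSSZ)), add(add(S^4(Z), Z), Z))
  →3  S(add(add(Z, SSSZ), add(add(S^4(Z), Z), Z)))
  →4  S(add(SSSZ, add(add(S^4(Z), Z), Z)))
  →5  S(S(add(SSZ, add(add(S^4(Z), Z), Z))))

Answer: after 5 steps: S(S(add(SSZ, add(add(S^4(Z), Z), Z))))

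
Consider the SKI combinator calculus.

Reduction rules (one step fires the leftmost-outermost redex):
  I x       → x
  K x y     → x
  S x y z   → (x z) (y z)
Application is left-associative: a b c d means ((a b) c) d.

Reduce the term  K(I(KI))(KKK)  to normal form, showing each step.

Answer: normal form = KI  (in 2 steps)

Reduction:
  start: K(I(KI))(KKK)
  [1] I(KI)
  [2] KI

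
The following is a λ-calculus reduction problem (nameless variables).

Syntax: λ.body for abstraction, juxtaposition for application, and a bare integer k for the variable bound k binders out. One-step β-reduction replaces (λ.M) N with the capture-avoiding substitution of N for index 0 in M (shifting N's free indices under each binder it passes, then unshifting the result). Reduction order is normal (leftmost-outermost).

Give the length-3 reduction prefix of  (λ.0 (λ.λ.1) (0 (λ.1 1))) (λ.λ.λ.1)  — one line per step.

Answer: after 3 steps: λ.(λ.λ.λ.1) (λ.(λ.λ.λ.1) (λ.λ.λ.1))

Reduction:
  start: (λ.0 (λ.λ.1) (0 (λ.1 1))) (λ.λ.λ.1)
  →1  (λ.λ.λ.1) (λ.λ.1) ((λ.λ.λ.1) (λ.(λ.λ.λ.1) (λ.λ.λ.1)))
  →2  (λ.λ.1) ((λ.λ.λ.1) (λ.(λ.λ.λ.1) (λ.λ.λ.1)))
  →3  λ.(λ.λ.λ.1) (λ.(λ.λ.λ.1) (λ.λ.λ.1))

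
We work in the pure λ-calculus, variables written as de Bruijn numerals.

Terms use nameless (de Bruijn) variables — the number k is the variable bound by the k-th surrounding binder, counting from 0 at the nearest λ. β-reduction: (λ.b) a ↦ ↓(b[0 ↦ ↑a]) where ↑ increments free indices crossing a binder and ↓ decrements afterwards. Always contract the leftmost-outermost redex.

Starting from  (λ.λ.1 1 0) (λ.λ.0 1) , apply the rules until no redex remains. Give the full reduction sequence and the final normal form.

  start: (λ.λ.1 1 0) (λ.λ.0 1)
  →1  λ.(λ.λ.0 1) (λ.λ.0 1) 0
  →2  λ.(λ.0 (λ.λ.0 1)) 0
  →3  λ.0 (λ.λ.0 1)

Answer: normal form = λ.0 (λ.λ.0 1)  (in 3 steps)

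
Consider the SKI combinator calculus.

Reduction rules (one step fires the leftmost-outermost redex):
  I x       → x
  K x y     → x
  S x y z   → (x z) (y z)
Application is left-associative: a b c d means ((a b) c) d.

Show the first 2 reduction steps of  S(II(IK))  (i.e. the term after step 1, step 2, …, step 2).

  start: S(II(IK))
  [1] S(I(IK))
  [2] S(IK)

Answer: after 2 steps: S(IK)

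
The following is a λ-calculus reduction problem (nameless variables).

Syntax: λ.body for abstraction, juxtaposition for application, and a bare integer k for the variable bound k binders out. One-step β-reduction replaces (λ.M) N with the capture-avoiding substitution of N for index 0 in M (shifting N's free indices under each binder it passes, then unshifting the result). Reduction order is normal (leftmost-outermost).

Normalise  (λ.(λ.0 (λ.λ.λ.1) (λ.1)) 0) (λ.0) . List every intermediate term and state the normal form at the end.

Answer: normal form = λ.λ.1  (in 4 steps)

Derivation:
  start: (λ.(λ.0 (λ.λ.λ.1) (λ.1)) 0) (λ.0)
  step 1: (λ.0 (λ.λ.λ.1) (λ.1)) (λ.0)
  step 2: (λ.0) (λ.λ.λ.1) (λ.λ.0)
  step 3: (λ.λ.λ.1) (λ.λ.0)
  step 4: λ.λ.1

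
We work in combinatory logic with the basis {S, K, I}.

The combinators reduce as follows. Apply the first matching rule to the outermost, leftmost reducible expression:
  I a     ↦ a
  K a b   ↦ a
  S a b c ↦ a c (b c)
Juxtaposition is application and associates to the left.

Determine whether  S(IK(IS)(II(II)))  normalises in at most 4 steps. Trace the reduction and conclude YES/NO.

  start: S(IK(IS)(II(II)))
  step 1: S(K(IS)(II(II)))
  step 2: S(IS)
  step 3: SS

Answer: YES — reaches normal form SS in 3 ≤ 4 steps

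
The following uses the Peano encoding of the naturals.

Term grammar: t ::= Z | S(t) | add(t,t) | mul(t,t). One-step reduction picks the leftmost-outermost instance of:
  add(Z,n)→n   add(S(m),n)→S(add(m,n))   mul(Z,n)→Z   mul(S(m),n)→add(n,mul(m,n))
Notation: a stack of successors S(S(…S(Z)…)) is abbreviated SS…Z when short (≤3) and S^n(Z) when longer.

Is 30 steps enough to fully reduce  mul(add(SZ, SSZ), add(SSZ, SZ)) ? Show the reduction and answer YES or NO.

Answer: YES — reaches normal form S^9(Z) in 27 ≤ 30 steps

Reduction:
  start: mul(add(SZ, SSZ), add(SSZ, SZ))
  [1] mul(S(add(Z, SSZ)), add(SSZ, SZ))
  [2] add(add(SSZ, SZ), mul(add(Z, SSZ), add(SSZ, SZ)))
  [3] add(S(add(SZ, SZ)), mul(add(Z, SSZ), add(SSZ, SZ)))
  [4] S(add(add(SZ, SZ), mul(add(Z, SSZ), add(SSZ, SZ))))
  [5] S(add(S(add(Z, SZ)), mul(add(Z, SSZ), add(SSZ, SZ))))
  [6] S(S(add(add(Z, SZ), mul(add(Z, SSZ), add(SSZ, SZ)))))
  [7] S(S(add(SZ, mul(add(Z, SSZ), add(SSZ, SZ)))))
  [8] S(S(S(add(Z, mul(add(Z, SSZ), add(SSZ, SZ))))))
  [9] S(S(S(mul(add(Z, SSZ), add(SSZ, SZ)))))
  [10] S(S(S(mul(SSZ, add(SSZ, SZ)))))
  [11] S(S(S(add(add(SSZ, SZ), mul(SZ, add(SSZ, SZ))))))
  [12] S(S(S(add(S(add(SZ, SZ)), mul(SZ, add(SSZ, SZ))))))
  [13] S(S(S(S(add(add(SZ, SZ), mul(SZ, add(SSZ, SZ)))))))
  [14] S(S(S(S(add(S(add(Z, SZ)), mul(SZ, add(SSZ, SZ)))))))
  [15] S(S(S(S(S(add(add(Z, SZ), mul(SZ, add(SSZ, SZ))))))))
  [16] S(S(S(S(S(add(SZ, mul(SZ, add(SSZ, SZ))))))))
  [17] S(S(S(S(S(S(add(Z, mul(SZ, add(SSZ, SZ)))))))))
  [18] S(S(S(S(S(S(mul(SZ, add(SSZ, SZ))))))))
  [19] S(S(S(S(S(S(add(add(SSZ, SZ), mul(Z, add(SSZ, SZ)))))))))
  [20] S(S(S(S(S(S(add(S(add(SZ, SZ)), mul(Z, add(SSZ, SZ)))))))))
  [21] S(S(S(S(S(S(S(add(add(SZ, SZ), mul(Z, add(SSZ, SZ))))))))))
  [22] S(S(S(S(S(S(S(add(S(add(Z, SZ)), mul(Z, add(SSZ, SZ))))))))))
  [23] S(S(S(S(S(S(S(S(add(add(Z, SZ), mul(Z, add(SSZ, SZ)))))))))))
  [24] S(S(S(S(S(S(S(S(add(SZ, mul(Z, add(SSZ, SZ)))))))))))
  [25] S(S(S(S(S(S(S(S(S(add(Z, mul(Z, add(SSZ, SZ))))))))))))
  [26] S(S(S(S(S(S(S(S(S(mul(Z, add(SSZ, SZ)))))))))))
  [27] S^9(Z)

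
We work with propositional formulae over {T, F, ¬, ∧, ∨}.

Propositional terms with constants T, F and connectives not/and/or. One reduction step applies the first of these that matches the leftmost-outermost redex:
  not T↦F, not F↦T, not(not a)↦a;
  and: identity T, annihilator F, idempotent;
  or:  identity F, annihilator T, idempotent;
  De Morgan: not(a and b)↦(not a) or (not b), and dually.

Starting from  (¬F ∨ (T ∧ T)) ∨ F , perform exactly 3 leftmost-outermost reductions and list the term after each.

  start: (¬F ∨ (T ∧ T)) ∨ F
  step 1: ¬F ∨ (T ∧ T)
  step 2: T ∨ (T ∧ T)
  step 3: T

Answer: after 3 steps: T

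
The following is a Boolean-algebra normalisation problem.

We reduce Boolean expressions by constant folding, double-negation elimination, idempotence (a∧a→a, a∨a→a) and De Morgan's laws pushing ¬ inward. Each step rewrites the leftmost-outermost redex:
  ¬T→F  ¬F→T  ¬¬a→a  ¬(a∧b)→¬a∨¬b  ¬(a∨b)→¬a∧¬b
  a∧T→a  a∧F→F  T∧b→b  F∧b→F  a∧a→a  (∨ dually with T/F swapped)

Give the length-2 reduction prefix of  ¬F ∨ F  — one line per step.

  start: ¬F ∨ F
  →1  ¬F
  →2  T

Answer: after 2 steps: T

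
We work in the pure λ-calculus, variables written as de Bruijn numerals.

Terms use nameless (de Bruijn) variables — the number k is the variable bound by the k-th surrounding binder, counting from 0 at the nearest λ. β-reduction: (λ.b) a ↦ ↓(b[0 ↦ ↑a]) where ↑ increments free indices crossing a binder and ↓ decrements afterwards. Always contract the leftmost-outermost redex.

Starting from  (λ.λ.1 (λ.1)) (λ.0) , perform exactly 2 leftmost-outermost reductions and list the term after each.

  start: (λ.λ.1 (λ.1)) (λ.0)
  [1] λ.(λ.0) (λ.1)
  [2] λ.λ.1

Answer: after 2 steps: λ.λ.1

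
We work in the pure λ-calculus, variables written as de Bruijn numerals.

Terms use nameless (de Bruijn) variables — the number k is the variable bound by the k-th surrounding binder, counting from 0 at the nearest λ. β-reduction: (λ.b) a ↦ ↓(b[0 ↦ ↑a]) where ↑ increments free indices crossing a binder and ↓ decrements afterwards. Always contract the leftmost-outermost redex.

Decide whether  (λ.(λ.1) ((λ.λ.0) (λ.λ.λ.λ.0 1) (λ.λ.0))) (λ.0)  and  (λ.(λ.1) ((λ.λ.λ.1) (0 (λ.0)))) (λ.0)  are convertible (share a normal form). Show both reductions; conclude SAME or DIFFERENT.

Answer: SAME — A ⇓ λ.0, B ⇓ λ.0

Derivation:
Term A:
  start: (λ.(λ.1) ((λ.λ.0) (λ.λ.λ.λ.0 1) (λ.λ.0))) (λ.0)
  step 1: (λ.λ.0) ((λ.λ.0) (λ.λ.λ.λ.0 1) (λ.λ.0))
  step 2: λ.0

Term B:
  start: (λ.(λ.1) ((λ.λ.λ.1) (0 (λ.0)))) (λ.0)
  step 1: (λ.λ.0) ((λ.λ.λ.1) ((λ.0) (λ.0)))
  step 2: λ.0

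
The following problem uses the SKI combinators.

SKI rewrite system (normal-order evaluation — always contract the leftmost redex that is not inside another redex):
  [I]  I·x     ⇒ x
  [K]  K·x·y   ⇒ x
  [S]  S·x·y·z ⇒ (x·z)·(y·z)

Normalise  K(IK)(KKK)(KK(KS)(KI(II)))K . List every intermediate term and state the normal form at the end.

Answer: normal form = KI  (in 5 steps)

Working:
  start: K(IK)(KKK)(KK(KS)(KI(II)))K
  →1  IK(KK(KS)(KI(II)))K
  →2  K(KK(KS)(KI(II)))K
  →3  KK(KS)(KI(II))
  →4  K(KI(II))
  →5  KI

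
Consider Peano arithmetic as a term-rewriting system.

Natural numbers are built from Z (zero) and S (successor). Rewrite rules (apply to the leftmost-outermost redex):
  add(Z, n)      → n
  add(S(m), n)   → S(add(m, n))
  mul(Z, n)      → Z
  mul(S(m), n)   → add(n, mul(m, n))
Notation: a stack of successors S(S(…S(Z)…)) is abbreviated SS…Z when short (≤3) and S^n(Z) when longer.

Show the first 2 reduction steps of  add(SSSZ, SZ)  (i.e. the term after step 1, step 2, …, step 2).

Answer: after 2 steps: S(S(add(SZ, SZ)))

Derivation:
  start: add(SSSZ, SZ)
  [1] S(add(SSZ, SZ))
  [2] S(S(add(SZ, SZ)))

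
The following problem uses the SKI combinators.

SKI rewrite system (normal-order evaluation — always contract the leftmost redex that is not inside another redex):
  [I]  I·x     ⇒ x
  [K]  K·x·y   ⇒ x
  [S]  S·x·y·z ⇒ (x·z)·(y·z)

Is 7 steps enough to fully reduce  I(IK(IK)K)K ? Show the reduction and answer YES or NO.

Answer: YES — reaches normal form KK in 4 ≤ 7 steps

Working:
  start: I(IK(IK)K)K
  →1  IK(IK)KK
  →2  K(IK)KK
  →3  IKK
  →4  KK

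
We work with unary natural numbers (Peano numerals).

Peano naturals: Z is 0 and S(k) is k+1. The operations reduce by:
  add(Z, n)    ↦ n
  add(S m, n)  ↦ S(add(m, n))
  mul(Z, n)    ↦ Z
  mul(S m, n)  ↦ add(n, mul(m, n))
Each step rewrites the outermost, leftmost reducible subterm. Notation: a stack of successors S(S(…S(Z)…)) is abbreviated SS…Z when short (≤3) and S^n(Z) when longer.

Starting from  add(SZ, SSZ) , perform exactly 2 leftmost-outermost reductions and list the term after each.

  start: add(SZ, SSZ)
  →1  S(add(Z, SSZ))
  →2  SSSZ

Answer: after 2 steps: SSSZ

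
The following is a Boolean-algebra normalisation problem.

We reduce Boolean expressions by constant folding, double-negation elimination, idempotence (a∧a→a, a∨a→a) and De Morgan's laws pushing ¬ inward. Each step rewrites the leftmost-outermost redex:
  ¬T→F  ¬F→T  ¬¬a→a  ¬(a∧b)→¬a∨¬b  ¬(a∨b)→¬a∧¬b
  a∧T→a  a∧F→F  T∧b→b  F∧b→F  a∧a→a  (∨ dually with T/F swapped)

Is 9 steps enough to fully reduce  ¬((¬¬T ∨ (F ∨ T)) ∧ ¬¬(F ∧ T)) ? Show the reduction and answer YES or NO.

  start: ¬((¬¬T ∨ (F ∨ T)) ∧ ¬¬(F ∧ T))
  →1  ¬(¬¬T ∨ (F ∨ T)) ∨ ¬¬¬(F ∧ T)
  →2  (¬¬¬T ∧ ¬(F ∨ T)) ∨ ¬¬¬(F ∧ T)
  →3  (¬T ∧ ¬(F ∨ T)) ∨ ¬¬¬(F ∧ T)
  →4  (F ∧ ¬(F ∨ T)) ∨ ¬¬¬(F ∧ T)
  →5  F ∨ ¬¬¬(F ∧ T)
  →6  ¬¬¬(F ∧ T)
  →7  ¬(F ∧ T)
  →8  ¬F ∨ ¬T
  →9  T ∨ ¬T

Answer: NO — after 9 steps the term is T ∨ ¬T, not yet normal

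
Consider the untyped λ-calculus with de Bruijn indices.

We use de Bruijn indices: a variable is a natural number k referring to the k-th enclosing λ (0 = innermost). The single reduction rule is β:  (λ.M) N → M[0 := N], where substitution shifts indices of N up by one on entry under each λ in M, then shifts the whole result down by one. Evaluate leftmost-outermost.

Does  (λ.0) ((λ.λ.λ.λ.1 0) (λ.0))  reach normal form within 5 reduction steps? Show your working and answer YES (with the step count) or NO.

  start: (λ.0) ((λ.λ.λ.λ.1 0) (λ.0))
  step 1: (λ.λ.λ.λ.1 0) (λ.0)
  step 2: λ.λ.λ.1 0

Answer: YES — reaches normal form λ.λ.λ.1 0 in 2 ≤ 5 steps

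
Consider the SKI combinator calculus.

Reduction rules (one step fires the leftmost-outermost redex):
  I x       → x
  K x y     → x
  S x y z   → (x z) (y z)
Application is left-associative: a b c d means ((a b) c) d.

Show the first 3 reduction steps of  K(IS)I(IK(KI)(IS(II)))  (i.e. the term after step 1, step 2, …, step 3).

Answer: after 3 steps: S(K(KI)(IS(II)))

Working:
  start: K(IS)I(IK(KI)(IS(II)))
  step 1: IS(IK(KI)(IS(II)))
  step 2: S(IK(KI)(IS(II)))
  step 3: S(K(KI)(IS(II)))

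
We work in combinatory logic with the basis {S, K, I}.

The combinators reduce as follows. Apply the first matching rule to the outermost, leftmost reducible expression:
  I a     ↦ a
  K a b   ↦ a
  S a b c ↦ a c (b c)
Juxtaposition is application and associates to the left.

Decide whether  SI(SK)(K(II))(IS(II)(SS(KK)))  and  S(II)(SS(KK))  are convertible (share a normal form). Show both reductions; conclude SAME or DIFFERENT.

Answer: SAME — A ⇓ SI(SS(KK)), B ⇓ SI(SS(KK))

Working:
Term A:
  start: SI(SK)(K(II))(IS(II)(SS(KK)))
  [1] I(K(II))(SK(K(II)))(IS(II)(SS(KK)))
  [2] K(II)(SK(K(II)))(IS(II)(SS(KK)))
  [3] II(IS(II)(SS(KK)))
  [4] I(IS(II)(SS(KK)))
  [5] IS(II)(SS(KK))
  [6] S(II)(SS(KK))
  [7] SI(SS(KK))

Term B:
  start: S(II)(SS(KK))
  [1] SI(SS(KK))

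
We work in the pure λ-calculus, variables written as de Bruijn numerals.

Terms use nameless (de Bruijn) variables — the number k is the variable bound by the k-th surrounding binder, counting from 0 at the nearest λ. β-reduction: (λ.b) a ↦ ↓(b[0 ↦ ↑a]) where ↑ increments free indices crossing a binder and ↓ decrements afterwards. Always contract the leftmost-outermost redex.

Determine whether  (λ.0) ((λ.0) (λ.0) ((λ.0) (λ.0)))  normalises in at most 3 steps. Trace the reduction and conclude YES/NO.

  start: (λ.0) ((λ.0) (λ.0) ((λ.0) (λ.0)))
  →1  (λ.0) (λ.0) ((λ.0) (λ.0))
  →2  (λ.0) ((λ.0) (λ.0))
  →3  (λ.0) (λ.0)

Answer: NO — after 3 steps the term is (λ.0) (λ.0), not yet normal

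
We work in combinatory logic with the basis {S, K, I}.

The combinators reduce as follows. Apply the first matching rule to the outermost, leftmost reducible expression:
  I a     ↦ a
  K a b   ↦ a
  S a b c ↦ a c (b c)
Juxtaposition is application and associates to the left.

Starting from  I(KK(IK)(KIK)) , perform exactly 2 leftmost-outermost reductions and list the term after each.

Answer: after 2 steps: K(KIK)

Derivation:
  start: I(KK(IK)(KIK))
  [1] KK(IK)(KIK)
  [2] K(KIK)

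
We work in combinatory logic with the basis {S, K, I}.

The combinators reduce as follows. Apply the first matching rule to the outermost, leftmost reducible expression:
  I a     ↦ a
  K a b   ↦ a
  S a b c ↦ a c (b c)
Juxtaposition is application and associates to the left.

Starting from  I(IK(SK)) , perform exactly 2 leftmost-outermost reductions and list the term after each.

Answer: after 2 steps: K(SK)

Reduction:
  start: I(IK(SK))
  [1] IK(SK)
  [2] K(SK)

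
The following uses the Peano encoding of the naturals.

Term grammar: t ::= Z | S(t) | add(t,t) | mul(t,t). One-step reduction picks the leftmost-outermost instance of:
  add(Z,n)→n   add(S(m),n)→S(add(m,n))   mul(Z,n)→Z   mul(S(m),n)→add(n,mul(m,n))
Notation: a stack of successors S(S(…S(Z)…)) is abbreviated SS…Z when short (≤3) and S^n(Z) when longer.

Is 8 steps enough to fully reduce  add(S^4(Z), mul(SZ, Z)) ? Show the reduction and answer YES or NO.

Answer: YES — reaches normal form S^4(Z) in 8 ≤ 8 steps

Derivation:
  start: add(S^4(Z), mul(SZ, Z))
  →1  S(add(SSSZ, mul(SZ, Z)))
  →2  S(S(add(SSZ, mul(SZ, Z))))
  →3  S(S(S(add(SZ, mul(SZ, Z)))))
  →4  S(S(S(S(add(Z, mul(SZ, Z))))))
  →5  S(S(S(S(mul(SZ, Z)))))
  →6  S(S(S(S(add(Z, mul(Z, Z))))))
  →7  S(S(S(S(mul(Z, Z)))))
  →8  S^4(Z)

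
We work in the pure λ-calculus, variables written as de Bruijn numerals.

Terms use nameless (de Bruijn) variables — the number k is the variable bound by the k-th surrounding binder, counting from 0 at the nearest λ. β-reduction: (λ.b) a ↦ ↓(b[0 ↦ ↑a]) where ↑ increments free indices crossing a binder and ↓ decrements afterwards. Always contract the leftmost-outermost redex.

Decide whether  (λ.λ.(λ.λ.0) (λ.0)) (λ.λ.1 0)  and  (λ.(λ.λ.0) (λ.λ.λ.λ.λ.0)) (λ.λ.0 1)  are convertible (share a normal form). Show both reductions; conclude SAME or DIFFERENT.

Answer: DIFFERENT — A ⇓ λ.λ.0, B ⇓ λ.0

Reduction:
Term A:
  start: (λ.λ.(λ.λ.0) (λ.0)) (λ.λ.1 0)
  [1] λ.(λ.λ.0) (λ.0)
  [2] λ.λ.0

Term B:
  start: (λ.(λ.λ.0) (λ.λ.λ.λ.λ.0)) (λ.λ.0 1)
  [1] (λ.λ.0) (λ.λ.λ.λ.λ.0)
  [2] λ.0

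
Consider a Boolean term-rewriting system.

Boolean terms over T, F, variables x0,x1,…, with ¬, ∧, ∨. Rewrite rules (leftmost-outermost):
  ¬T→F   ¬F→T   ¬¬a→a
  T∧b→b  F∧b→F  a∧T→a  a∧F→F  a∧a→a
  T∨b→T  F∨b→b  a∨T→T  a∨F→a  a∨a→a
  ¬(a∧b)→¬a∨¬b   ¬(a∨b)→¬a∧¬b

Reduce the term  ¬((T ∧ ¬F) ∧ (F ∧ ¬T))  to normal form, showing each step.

  start: ¬((T ∧ ¬F) ∧ (F ∧ ¬T))
  [1] ¬(T ∧ ¬F) ∨ ¬(F ∧ ¬T)
  [2] (¬T ∨ ¬¬F) ∨ ¬(F ∧ ¬T)
  [3] (F ∨ ¬¬F) ∨ ¬(F ∧ ¬T)
  [4] ¬¬F ∨ ¬(F ∧ ¬T)
  [5] F ∨ ¬(F ∧ ¬T)
  [6] ¬(F ∧ ¬T)
  [7] ¬F ∨ ¬¬T
  [8] T ∨ ¬¬T
  [9] T

Answer: normal form = T  (in 9 steps)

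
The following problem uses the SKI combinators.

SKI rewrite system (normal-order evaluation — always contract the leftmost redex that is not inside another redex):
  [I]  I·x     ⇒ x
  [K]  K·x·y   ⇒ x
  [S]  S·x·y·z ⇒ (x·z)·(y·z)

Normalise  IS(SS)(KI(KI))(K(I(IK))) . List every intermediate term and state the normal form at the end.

Answer: normal form = S(KK)K  (in 10 steps)

Derivation:
  start: IS(SS)(KI(KI))(K(I(IK)))
  →1  S(SS)(KI(KI))(K(I(IK)))
  →2  SS(K(I(IK)))(KI(KI)(K(I(IK))))
  →3  S(KI(KI)(K(I(IK))))(K(I(IK))(KI(KI)(K(I(IK)))))
  →4  S(I(K(I(IK))))(K(I(IK))(KI(KI)(K(I(IK)))))
  →5  S(K(I(IK)))(K(I(IK))(KI(KI)(K(I(IK)))))
  →6  S(K(IK))(K(I(IK))(KI(KI)(K(I(IK)))))
  →7  S(KK)(K(I(IK))(KI(KI)(K(I(IK)))))
  →8  S(KK)(I(IK))
  →9  S(KK)(IK)
  →10  S(KK)K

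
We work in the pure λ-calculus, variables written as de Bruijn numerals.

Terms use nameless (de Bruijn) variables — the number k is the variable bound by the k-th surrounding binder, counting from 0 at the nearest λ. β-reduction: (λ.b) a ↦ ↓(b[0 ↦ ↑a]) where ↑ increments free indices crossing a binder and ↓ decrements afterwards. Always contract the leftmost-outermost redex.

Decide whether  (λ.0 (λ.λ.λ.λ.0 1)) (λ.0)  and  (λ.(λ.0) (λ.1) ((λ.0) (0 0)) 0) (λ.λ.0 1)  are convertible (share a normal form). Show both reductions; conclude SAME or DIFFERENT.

Term A:
  start: (λ.0 (λ.λ.λ.λ.0 1)) (λ.0)
  →1  (λ.0) (λ.λ.λ.λ.0 1)
  →2  λ.λ.λ.λ.0 1

Term B:
  start: (λ.(λ.0) (λ.1) ((λ.0) (0 0)) 0) (λ.λ.0 1)
  →1  (λ.0) (λ.λ.λ.0 1) ((λ.0) ((λ.λ.0 1) (λ.λ.0 1))) (λ.λ.0 1)
  →2  (λ.λ.λ.0 1) ((λ.0) ((λ.λ.0 1) (λ.λ.0 1))) (λ.λ.0 1)
  →3  (λ.λ.0 1) (λ.λ.0 1)
  →4  λ.0 (λ.λ.0 1)

Answer: DIFFERENT — A ⇓ λ.λ.λ.λ.0 1, B ⇓ λ.0 (λ.λ.0 1)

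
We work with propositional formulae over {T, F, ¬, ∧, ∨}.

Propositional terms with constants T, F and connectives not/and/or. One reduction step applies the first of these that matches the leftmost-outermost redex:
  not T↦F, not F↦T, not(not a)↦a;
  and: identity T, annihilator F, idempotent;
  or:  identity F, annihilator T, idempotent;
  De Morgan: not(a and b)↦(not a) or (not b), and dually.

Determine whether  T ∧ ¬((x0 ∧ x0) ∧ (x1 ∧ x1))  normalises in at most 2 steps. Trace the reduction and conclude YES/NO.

Answer: NO — after 2 steps the term is ¬(x0 ∧ x0) ∨ ¬(x1 ∧ x1), not yet normal

Derivation:
  start: T ∧ ¬((x0 ∧ x0) ∧ (x1 ∧ x1))
  →1  ¬((x0 ∧ x0) ∧ (x1 ∧ x1))
  →2  ¬(x0 ∧ x0) ∨ ¬(x1 ∧ x1)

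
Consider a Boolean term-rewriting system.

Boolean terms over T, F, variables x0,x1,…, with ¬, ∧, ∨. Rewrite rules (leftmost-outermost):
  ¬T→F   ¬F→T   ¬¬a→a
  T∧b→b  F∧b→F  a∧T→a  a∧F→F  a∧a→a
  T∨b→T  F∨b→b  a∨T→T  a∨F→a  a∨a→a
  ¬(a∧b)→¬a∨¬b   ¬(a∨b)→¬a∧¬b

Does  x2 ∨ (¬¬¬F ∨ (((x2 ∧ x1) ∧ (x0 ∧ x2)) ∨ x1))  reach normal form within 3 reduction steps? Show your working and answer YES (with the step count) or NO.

Answer: NO — after 3 steps the term is x2 ∨ T, not yet normal

Reduction:
  start: x2 ∨ (¬¬¬F ∨ (((x2 ∧ x1) ∧ (x0 ∧ x2)) ∨ x1))
  step 1: x2 ∨ (¬F ∨ (((x2 ∧ x1) ∧ (x0 ∧ x2)) ∨ x1))
  step 2: x2 ∨ (T ∨ (((x2 ∧ x1) ∧ (x0 ∧ x2)) ∨ x1))
  step 3: x2 ∨ T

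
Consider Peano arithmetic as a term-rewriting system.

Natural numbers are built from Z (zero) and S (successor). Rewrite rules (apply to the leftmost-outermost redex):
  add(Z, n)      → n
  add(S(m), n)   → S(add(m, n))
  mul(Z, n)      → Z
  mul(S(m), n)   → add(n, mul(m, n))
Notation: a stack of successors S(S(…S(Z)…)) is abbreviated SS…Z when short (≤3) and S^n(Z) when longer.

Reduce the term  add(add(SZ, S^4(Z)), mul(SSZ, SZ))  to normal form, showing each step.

  start: add(add(SZ, S^4(Z)), mul(SSZ, SZ))
  →1  add(S(add(Z, S^4(Z))), mul(SSZ, SZ))
  →2  S(add(add(Z, S^4(Z)), mul(SSZ, SZ)))
  →3  S(add(S^4(Z), mul(SSZ, SZ)))
  →4  S(S(add(SSSZ, mul(SSZ, SZ))))
  →5  S(S(S(add(SSZ, mul(SSZ, SZ)))))
  →6  S(S(S(S(add(SZ, mul(SSZ, SZ))))))
  →7  S(S(S(S(S(add(Z, mul(SSZ, SZ)))))))
  →8  S(S(S(S(S(mul(SSZ, SZ))))))
  →9  S(S(S(S(S(add(SZ, mul(SZ, SZ)))))))
  →10  S(S(S(S(S(S(add(Z, mul(SZ, SZ))))))))
  →11  S(S(S(S(S(S(mul(SZ, SZ)))))))
  →12  S(S(S(S(S(S(add(SZ, mul(Z, SZ))))))))
  →13  S(S(S(S(S(S(S(add(Z, mul(Z, SZ)))))))))
  →14  S(S(S(S(S(S(S(mul(Z, SZ))))))))
  →15  S^7(Z)

Answer: normal form = S^7(Z)  (in 15 steps)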